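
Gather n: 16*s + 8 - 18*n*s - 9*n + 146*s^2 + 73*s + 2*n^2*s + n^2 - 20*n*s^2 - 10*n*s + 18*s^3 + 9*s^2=n^2*(2*s + 1) + n*(-20*s^2 - 28*s - 9) + 18*s^3 + 155*s^2 + 89*s + 8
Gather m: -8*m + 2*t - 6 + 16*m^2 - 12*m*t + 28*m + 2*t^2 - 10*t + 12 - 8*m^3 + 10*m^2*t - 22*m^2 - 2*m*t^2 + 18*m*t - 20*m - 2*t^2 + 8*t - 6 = -8*m^3 + m^2*(10*t - 6) + m*(-2*t^2 + 6*t)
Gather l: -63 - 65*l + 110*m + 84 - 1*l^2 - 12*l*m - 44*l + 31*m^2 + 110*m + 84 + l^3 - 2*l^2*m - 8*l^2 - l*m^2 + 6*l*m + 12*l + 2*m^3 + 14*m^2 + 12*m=l^3 + l^2*(-2*m - 9) + l*(-m^2 - 6*m - 97) + 2*m^3 + 45*m^2 + 232*m + 105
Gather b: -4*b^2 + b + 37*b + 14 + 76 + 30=-4*b^2 + 38*b + 120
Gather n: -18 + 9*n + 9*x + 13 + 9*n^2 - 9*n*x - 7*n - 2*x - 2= 9*n^2 + n*(2 - 9*x) + 7*x - 7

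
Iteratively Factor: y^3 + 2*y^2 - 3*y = (y - 1)*(y^2 + 3*y) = (y - 1)*(y + 3)*(y)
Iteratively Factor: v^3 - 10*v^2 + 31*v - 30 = (v - 2)*(v^2 - 8*v + 15) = (v - 5)*(v - 2)*(v - 3)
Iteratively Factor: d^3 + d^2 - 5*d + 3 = (d - 1)*(d^2 + 2*d - 3) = (d - 1)^2*(d + 3)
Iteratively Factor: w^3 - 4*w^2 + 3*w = (w - 1)*(w^2 - 3*w) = (w - 3)*(w - 1)*(w)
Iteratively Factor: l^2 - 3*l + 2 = (l - 2)*(l - 1)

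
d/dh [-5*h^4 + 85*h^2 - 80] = -20*h^3 + 170*h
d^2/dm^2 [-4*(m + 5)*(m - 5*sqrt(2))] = -8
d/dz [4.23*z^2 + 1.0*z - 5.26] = 8.46*z + 1.0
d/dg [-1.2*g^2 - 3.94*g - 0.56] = -2.4*g - 3.94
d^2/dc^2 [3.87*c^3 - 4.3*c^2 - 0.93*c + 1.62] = 23.22*c - 8.6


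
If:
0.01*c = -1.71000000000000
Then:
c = -171.00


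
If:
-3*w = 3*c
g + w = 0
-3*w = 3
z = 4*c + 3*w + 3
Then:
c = 1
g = 1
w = -1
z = 4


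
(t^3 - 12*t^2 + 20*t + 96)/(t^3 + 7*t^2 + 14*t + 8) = (t^2 - 14*t + 48)/(t^2 + 5*t + 4)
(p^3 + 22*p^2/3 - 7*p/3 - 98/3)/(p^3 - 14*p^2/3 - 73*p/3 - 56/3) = (p^2 + 5*p - 14)/(p^2 - 7*p - 8)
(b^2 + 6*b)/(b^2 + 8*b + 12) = b/(b + 2)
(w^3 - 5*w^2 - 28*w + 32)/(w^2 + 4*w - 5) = (w^2 - 4*w - 32)/(w + 5)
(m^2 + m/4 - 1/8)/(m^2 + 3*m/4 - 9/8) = (8*m^2 + 2*m - 1)/(8*m^2 + 6*m - 9)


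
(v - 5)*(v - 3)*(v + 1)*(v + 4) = v^4 - 3*v^3 - 21*v^2 + 43*v + 60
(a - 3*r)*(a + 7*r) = a^2 + 4*a*r - 21*r^2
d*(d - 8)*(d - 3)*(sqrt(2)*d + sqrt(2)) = sqrt(2)*d^4 - 10*sqrt(2)*d^3 + 13*sqrt(2)*d^2 + 24*sqrt(2)*d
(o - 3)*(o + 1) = o^2 - 2*o - 3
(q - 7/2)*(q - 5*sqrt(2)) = q^2 - 5*sqrt(2)*q - 7*q/2 + 35*sqrt(2)/2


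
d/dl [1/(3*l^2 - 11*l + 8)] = (11 - 6*l)/(3*l^2 - 11*l + 8)^2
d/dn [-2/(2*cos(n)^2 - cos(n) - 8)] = 2*(1 - 4*cos(n))*sin(n)/(cos(n) - cos(2*n) + 7)^2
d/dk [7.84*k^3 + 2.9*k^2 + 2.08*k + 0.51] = 23.52*k^2 + 5.8*k + 2.08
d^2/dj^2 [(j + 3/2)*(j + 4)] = 2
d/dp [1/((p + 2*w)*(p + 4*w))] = 2*(-p - 3*w)/(p^4 + 12*p^3*w + 52*p^2*w^2 + 96*p*w^3 + 64*w^4)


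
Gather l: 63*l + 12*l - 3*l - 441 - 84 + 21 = 72*l - 504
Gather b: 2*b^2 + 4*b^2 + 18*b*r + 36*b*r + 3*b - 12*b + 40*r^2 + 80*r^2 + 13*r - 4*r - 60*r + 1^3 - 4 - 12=6*b^2 + b*(54*r - 9) + 120*r^2 - 51*r - 15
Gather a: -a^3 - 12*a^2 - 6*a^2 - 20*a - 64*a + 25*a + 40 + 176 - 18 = -a^3 - 18*a^2 - 59*a + 198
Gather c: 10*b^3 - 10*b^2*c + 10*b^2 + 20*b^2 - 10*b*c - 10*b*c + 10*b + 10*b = 10*b^3 + 30*b^2 + 20*b + c*(-10*b^2 - 20*b)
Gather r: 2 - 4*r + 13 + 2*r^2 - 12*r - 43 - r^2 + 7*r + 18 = r^2 - 9*r - 10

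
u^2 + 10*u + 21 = (u + 3)*(u + 7)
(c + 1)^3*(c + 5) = c^4 + 8*c^3 + 18*c^2 + 16*c + 5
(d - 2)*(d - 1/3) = d^2 - 7*d/3 + 2/3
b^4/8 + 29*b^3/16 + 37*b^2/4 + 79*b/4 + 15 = (b/4 + 1)*(b/2 + 1)*(b + 5/2)*(b + 6)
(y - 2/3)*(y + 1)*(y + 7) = y^3 + 22*y^2/3 + 5*y/3 - 14/3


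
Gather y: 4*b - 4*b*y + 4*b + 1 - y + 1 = 8*b + y*(-4*b - 1) + 2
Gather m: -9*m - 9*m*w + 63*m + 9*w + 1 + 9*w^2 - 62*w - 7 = m*(54 - 9*w) + 9*w^2 - 53*w - 6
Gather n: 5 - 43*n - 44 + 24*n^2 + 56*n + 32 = 24*n^2 + 13*n - 7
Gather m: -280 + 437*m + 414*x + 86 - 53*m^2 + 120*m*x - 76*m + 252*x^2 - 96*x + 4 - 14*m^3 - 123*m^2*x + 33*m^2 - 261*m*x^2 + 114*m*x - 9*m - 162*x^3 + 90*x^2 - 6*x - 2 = -14*m^3 + m^2*(-123*x - 20) + m*(-261*x^2 + 234*x + 352) - 162*x^3 + 342*x^2 + 312*x - 192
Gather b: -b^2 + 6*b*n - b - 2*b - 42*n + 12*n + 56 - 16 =-b^2 + b*(6*n - 3) - 30*n + 40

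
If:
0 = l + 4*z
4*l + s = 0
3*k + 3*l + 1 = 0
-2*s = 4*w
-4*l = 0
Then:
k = -1/3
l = 0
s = 0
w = 0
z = 0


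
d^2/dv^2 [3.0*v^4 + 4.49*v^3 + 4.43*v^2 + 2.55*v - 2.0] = 36.0*v^2 + 26.94*v + 8.86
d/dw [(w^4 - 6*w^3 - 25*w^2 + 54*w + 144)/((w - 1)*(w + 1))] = 2*(w^5 - 3*w^4 - 2*w^3 - 18*w^2 - 119*w - 27)/(w^4 - 2*w^2 + 1)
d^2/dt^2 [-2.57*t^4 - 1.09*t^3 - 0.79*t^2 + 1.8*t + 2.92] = -30.84*t^2 - 6.54*t - 1.58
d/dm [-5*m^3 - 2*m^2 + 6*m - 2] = -15*m^2 - 4*m + 6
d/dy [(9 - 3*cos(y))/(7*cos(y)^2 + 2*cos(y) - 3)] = 3*(-7*cos(y)^2 + 42*cos(y) + 3)*sin(y)/(-7*sin(y)^2 + 2*cos(y) + 4)^2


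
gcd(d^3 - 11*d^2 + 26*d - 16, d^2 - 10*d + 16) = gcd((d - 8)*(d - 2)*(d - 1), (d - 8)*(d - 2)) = d^2 - 10*d + 16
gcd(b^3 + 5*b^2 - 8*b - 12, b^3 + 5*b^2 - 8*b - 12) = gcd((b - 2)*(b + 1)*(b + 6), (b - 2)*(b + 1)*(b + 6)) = b^3 + 5*b^2 - 8*b - 12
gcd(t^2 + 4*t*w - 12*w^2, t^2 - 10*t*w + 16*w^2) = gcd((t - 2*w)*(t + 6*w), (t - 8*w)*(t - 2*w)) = t - 2*w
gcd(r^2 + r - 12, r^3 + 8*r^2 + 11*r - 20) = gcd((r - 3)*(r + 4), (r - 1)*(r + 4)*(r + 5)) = r + 4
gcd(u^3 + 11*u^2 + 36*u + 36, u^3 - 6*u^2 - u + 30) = u + 2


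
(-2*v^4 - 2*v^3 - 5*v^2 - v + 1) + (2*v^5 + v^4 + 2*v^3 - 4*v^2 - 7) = 2*v^5 - v^4 - 9*v^2 - v - 6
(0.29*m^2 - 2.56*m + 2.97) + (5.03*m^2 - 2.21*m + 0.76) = 5.32*m^2 - 4.77*m + 3.73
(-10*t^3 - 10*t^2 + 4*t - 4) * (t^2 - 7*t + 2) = -10*t^5 + 60*t^4 + 54*t^3 - 52*t^2 + 36*t - 8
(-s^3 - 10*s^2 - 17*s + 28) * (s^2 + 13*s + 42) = -s^5 - 23*s^4 - 189*s^3 - 613*s^2 - 350*s + 1176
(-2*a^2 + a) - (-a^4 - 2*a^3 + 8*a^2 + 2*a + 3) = a^4 + 2*a^3 - 10*a^2 - a - 3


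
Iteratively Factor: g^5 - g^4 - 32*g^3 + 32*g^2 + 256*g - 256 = (g + 4)*(g^4 - 5*g^3 - 12*g^2 + 80*g - 64) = (g + 4)^2*(g^3 - 9*g^2 + 24*g - 16) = (g - 4)*(g + 4)^2*(g^2 - 5*g + 4) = (g - 4)*(g - 1)*(g + 4)^2*(g - 4)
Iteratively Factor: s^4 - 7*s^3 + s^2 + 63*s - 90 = (s + 3)*(s^3 - 10*s^2 + 31*s - 30) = (s - 5)*(s + 3)*(s^2 - 5*s + 6) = (s - 5)*(s - 3)*(s + 3)*(s - 2)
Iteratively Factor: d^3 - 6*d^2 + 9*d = (d - 3)*(d^2 - 3*d) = d*(d - 3)*(d - 3)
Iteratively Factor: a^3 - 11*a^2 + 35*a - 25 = (a - 5)*(a^2 - 6*a + 5) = (a - 5)^2*(a - 1)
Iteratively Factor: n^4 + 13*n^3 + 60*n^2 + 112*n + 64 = (n + 4)*(n^3 + 9*n^2 + 24*n + 16) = (n + 4)^2*(n^2 + 5*n + 4) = (n + 4)^3*(n + 1)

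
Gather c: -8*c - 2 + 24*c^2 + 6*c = 24*c^2 - 2*c - 2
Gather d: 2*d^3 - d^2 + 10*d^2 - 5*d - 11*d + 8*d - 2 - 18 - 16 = 2*d^3 + 9*d^2 - 8*d - 36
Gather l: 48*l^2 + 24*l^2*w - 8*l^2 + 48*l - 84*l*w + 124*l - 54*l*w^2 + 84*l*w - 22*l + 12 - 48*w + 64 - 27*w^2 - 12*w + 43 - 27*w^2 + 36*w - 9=l^2*(24*w + 40) + l*(150 - 54*w^2) - 54*w^2 - 24*w + 110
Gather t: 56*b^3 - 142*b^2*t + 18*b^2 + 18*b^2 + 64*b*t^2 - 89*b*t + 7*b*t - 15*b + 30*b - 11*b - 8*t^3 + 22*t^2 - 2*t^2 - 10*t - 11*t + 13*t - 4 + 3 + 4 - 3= 56*b^3 + 36*b^2 + 4*b - 8*t^3 + t^2*(64*b + 20) + t*(-142*b^2 - 82*b - 8)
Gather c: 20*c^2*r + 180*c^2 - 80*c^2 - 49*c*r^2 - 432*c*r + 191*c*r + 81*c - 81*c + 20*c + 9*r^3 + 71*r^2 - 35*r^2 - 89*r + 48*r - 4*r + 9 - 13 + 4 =c^2*(20*r + 100) + c*(-49*r^2 - 241*r + 20) + 9*r^3 + 36*r^2 - 45*r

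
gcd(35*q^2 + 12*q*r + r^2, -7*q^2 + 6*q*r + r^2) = 7*q + r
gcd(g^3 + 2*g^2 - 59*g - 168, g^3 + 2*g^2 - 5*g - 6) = g + 3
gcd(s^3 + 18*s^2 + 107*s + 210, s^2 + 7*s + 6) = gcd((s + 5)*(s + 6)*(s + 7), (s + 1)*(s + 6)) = s + 6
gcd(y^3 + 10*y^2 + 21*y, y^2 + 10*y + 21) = y^2 + 10*y + 21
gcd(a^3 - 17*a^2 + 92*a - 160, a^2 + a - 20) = a - 4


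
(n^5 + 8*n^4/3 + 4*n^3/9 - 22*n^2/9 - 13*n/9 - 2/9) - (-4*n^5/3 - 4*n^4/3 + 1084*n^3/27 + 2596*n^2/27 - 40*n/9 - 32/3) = 7*n^5/3 + 4*n^4 - 1072*n^3/27 - 2662*n^2/27 + 3*n + 94/9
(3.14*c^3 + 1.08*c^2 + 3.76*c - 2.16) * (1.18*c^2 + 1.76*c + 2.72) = 3.7052*c^5 + 6.8008*c^4 + 14.8784*c^3 + 7.0064*c^2 + 6.4256*c - 5.8752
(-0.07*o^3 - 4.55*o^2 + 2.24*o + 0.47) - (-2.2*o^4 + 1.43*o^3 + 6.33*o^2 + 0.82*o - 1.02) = 2.2*o^4 - 1.5*o^3 - 10.88*o^2 + 1.42*o + 1.49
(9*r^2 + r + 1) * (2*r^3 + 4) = 18*r^5 + 2*r^4 + 2*r^3 + 36*r^2 + 4*r + 4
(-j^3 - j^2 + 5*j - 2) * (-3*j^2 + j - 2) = 3*j^5 + 2*j^4 - 14*j^3 + 13*j^2 - 12*j + 4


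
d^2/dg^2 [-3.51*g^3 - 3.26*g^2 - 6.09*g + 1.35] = -21.06*g - 6.52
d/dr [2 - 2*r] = -2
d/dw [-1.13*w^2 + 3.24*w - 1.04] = 3.24 - 2.26*w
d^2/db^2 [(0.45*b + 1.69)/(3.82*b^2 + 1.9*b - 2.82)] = ((0.45*b + 1.69)*(7.64*b + 1.9)*(15.28*b + 3.8) - (10.314*b + 14.6216)*(3.82*b^2 + 1.9*b - 2.82))/(3.82*b^2 + 1.9*b - 2.82)^3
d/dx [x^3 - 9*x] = 3*x^2 - 9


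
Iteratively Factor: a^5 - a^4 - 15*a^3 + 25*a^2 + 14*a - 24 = (a - 1)*(a^4 - 15*a^2 + 10*a + 24) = (a - 1)*(a + 4)*(a^3 - 4*a^2 + a + 6) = (a - 1)*(a + 1)*(a + 4)*(a^2 - 5*a + 6) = (a - 3)*(a - 1)*(a + 1)*(a + 4)*(a - 2)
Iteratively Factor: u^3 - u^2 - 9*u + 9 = (u - 1)*(u^2 - 9) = (u - 3)*(u - 1)*(u + 3)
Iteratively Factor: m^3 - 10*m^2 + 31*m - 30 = (m - 3)*(m^2 - 7*m + 10) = (m - 3)*(m - 2)*(m - 5)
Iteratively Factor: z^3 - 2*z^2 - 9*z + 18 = (z - 2)*(z^2 - 9) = (z - 2)*(z + 3)*(z - 3)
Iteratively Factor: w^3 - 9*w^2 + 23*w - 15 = (w - 3)*(w^2 - 6*w + 5) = (w - 3)*(w - 1)*(w - 5)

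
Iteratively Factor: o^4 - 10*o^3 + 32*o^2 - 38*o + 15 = (o - 1)*(o^3 - 9*o^2 + 23*o - 15) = (o - 5)*(o - 1)*(o^2 - 4*o + 3) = (o - 5)*(o - 1)^2*(o - 3)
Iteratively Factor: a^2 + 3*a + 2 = (a + 2)*(a + 1)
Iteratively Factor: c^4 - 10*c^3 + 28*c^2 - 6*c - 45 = (c + 1)*(c^3 - 11*c^2 + 39*c - 45) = (c - 5)*(c + 1)*(c^2 - 6*c + 9) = (c - 5)*(c - 3)*(c + 1)*(c - 3)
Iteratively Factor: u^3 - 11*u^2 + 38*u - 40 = (u - 4)*(u^2 - 7*u + 10) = (u - 4)*(u - 2)*(u - 5)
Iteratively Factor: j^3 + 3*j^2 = (j)*(j^2 + 3*j) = j^2*(j + 3)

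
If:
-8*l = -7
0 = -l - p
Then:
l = 7/8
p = -7/8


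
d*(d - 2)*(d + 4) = d^3 + 2*d^2 - 8*d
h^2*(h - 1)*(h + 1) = h^4 - h^2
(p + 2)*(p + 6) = p^2 + 8*p + 12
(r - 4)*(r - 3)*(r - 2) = r^3 - 9*r^2 + 26*r - 24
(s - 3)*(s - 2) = s^2 - 5*s + 6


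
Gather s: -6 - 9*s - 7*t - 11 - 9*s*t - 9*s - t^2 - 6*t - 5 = s*(-9*t - 18) - t^2 - 13*t - 22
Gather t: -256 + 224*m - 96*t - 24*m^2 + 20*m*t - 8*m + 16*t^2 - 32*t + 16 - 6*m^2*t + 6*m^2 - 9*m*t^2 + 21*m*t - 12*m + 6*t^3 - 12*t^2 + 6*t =-18*m^2 + 204*m + 6*t^3 + t^2*(4 - 9*m) + t*(-6*m^2 + 41*m - 122) - 240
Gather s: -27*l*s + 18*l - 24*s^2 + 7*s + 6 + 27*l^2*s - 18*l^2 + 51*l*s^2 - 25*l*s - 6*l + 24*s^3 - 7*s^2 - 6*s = -18*l^2 + 12*l + 24*s^3 + s^2*(51*l - 31) + s*(27*l^2 - 52*l + 1) + 6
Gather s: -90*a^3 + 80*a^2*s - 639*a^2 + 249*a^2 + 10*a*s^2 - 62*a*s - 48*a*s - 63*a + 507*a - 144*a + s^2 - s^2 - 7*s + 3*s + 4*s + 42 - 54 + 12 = -90*a^3 - 390*a^2 + 10*a*s^2 + 300*a + s*(80*a^2 - 110*a)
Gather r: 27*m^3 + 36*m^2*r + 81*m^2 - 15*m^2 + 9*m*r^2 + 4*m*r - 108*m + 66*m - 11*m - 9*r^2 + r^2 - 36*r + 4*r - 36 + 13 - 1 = 27*m^3 + 66*m^2 - 53*m + r^2*(9*m - 8) + r*(36*m^2 + 4*m - 32) - 24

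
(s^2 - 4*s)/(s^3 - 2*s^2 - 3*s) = (4 - s)/(-s^2 + 2*s + 3)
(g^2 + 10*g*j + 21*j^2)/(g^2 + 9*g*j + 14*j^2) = (g + 3*j)/(g + 2*j)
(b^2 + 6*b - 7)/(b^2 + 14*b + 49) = (b - 1)/(b + 7)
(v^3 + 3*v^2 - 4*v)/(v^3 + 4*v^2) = (v - 1)/v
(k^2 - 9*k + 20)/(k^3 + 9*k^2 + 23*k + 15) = (k^2 - 9*k + 20)/(k^3 + 9*k^2 + 23*k + 15)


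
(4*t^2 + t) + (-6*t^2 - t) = -2*t^2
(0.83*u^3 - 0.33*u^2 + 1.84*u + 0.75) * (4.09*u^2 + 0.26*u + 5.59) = 3.3947*u^5 - 1.1339*u^4 + 12.0795*u^3 + 1.7012*u^2 + 10.4806*u + 4.1925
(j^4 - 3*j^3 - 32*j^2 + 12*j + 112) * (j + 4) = j^5 + j^4 - 44*j^3 - 116*j^2 + 160*j + 448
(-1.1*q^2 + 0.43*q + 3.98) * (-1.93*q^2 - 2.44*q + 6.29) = 2.123*q^4 + 1.8541*q^3 - 15.6496*q^2 - 7.0065*q + 25.0342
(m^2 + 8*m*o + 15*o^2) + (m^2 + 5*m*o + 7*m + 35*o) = 2*m^2 + 13*m*o + 7*m + 15*o^2 + 35*o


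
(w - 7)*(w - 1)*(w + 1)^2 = w^4 - 6*w^3 - 8*w^2 + 6*w + 7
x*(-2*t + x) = -2*t*x + x^2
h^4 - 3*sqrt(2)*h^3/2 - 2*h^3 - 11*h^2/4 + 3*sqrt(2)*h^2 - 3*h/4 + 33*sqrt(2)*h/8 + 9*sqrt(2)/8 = (h - 3)*(h + 1/2)^2*(h - 3*sqrt(2)/2)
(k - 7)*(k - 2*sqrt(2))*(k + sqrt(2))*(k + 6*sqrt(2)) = k^4 - 7*k^3 + 5*sqrt(2)*k^3 - 35*sqrt(2)*k^2 - 16*k^2 - 24*sqrt(2)*k + 112*k + 168*sqrt(2)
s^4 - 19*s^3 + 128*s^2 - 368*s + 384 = (s - 8)*(s - 4)^2*(s - 3)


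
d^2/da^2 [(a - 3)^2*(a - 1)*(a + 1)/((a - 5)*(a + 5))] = 2*(a^6 - 75*a^4 - 144*a^3 + 4323*a^2 - 10800*a + 4775)/(a^6 - 75*a^4 + 1875*a^2 - 15625)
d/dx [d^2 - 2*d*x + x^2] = -2*d + 2*x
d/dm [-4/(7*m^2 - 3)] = 56*m/(7*m^2 - 3)^2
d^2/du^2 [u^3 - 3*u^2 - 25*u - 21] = 6*u - 6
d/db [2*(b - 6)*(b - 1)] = 4*b - 14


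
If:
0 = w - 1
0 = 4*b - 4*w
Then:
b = 1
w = 1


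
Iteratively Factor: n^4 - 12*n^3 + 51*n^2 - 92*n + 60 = (n - 2)*(n^3 - 10*n^2 + 31*n - 30) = (n - 3)*(n - 2)*(n^2 - 7*n + 10) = (n - 3)*(n - 2)^2*(n - 5)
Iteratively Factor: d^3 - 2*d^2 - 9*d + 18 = (d + 3)*(d^2 - 5*d + 6) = (d - 2)*(d + 3)*(d - 3)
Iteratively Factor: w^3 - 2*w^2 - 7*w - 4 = (w + 1)*(w^2 - 3*w - 4) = (w + 1)^2*(w - 4)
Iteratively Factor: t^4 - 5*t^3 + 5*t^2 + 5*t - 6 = (t + 1)*(t^3 - 6*t^2 + 11*t - 6) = (t - 1)*(t + 1)*(t^2 - 5*t + 6) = (t - 3)*(t - 1)*(t + 1)*(t - 2)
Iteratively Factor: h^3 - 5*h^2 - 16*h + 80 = (h - 5)*(h^2 - 16) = (h - 5)*(h + 4)*(h - 4)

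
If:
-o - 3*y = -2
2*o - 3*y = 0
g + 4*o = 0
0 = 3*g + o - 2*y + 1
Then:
No Solution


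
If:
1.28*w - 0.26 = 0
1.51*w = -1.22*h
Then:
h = -0.25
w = 0.20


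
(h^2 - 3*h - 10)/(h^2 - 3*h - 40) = (-h^2 + 3*h + 10)/(-h^2 + 3*h + 40)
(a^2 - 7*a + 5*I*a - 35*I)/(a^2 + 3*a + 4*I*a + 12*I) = (a^2 + a*(-7 + 5*I) - 35*I)/(a^2 + a*(3 + 4*I) + 12*I)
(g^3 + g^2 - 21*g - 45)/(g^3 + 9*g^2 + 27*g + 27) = (g - 5)/(g + 3)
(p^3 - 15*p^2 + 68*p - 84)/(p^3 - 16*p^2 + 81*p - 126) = (p - 2)/(p - 3)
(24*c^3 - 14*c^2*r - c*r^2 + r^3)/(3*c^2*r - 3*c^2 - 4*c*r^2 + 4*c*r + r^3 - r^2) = (-8*c^2 + 2*c*r + r^2)/(-c*r + c + r^2 - r)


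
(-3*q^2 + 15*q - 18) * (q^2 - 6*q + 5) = -3*q^4 + 33*q^3 - 123*q^2 + 183*q - 90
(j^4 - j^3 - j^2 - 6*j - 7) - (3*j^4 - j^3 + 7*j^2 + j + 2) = -2*j^4 - 8*j^2 - 7*j - 9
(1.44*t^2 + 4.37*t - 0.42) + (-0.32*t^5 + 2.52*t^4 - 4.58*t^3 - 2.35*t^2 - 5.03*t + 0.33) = -0.32*t^5 + 2.52*t^4 - 4.58*t^3 - 0.91*t^2 - 0.66*t - 0.09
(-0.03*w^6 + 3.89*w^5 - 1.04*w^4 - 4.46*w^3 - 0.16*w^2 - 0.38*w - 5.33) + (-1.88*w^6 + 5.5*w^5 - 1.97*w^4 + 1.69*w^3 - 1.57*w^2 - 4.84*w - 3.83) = -1.91*w^6 + 9.39*w^5 - 3.01*w^4 - 2.77*w^3 - 1.73*w^2 - 5.22*w - 9.16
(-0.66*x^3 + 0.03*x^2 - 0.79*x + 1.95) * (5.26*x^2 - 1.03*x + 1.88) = -3.4716*x^5 + 0.8376*x^4 - 5.4271*x^3 + 11.1271*x^2 - 3.4937*x + 3.666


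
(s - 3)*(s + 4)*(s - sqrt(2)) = s^3 - sqrt(2)*s^2 + s^2 - 12*s - sqrt(2)*s + 12*sqrt(2)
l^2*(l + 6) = l^3 + 6*l^2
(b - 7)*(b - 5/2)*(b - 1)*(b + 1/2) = b^4 - 10*b^3 + 87*b^2/4 - 4*b - 35/4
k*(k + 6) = k^2 + 6*k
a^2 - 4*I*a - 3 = (a - 3*I)*(a - I)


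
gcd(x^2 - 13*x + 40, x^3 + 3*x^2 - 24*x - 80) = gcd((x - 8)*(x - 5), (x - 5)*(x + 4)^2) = x - 5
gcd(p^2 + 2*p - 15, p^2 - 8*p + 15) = p - 3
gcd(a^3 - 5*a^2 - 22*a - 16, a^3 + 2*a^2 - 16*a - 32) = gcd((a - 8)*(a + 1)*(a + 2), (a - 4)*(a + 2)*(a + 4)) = a + 2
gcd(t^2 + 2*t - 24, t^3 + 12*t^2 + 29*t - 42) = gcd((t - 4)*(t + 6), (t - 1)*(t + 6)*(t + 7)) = t + 6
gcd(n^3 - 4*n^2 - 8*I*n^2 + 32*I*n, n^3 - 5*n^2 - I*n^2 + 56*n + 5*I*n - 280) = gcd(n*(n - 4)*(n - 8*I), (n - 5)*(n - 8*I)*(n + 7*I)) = n - 8*I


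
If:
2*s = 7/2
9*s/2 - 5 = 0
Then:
No Solution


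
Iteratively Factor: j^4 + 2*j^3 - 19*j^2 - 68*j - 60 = (j + 2)*(j^3 - 19*j - 30) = (j + 2)*(j + 3)*(j^2 - 3*j - 10) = (j + 2)^2*(j + 3)*(j - 5)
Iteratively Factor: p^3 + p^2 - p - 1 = (p + 1)*(p^2 - 1) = (p - 1)*(p + 1)*(p + 1)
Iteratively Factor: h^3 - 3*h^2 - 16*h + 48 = (h - 4)*(h^2 + h - 12) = (h - 4)*(h - 3)*(h + 4)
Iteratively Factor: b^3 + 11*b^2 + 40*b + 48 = (b + 3)*(b^2 + 8*b + 16) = (b + 3)*(b + 4)*(b + 4)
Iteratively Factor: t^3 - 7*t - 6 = (t + 1)*(t^2 - t - 6) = (t - 3)*(t + 1)*(t + 2)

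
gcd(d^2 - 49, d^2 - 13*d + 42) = d - 7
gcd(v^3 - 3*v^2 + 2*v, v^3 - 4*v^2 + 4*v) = v^2 - 2*v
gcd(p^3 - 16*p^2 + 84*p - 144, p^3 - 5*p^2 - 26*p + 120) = p^2 - 10*p + 24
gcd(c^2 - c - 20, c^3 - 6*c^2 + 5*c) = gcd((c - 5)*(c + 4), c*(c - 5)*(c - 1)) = c - 5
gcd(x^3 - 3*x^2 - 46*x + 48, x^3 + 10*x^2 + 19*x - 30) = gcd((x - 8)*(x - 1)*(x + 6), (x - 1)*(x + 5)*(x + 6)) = x^2 + 5*x - 6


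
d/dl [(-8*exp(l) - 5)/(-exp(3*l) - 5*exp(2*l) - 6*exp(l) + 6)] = (-(8*exp(l) + 5)*(3*exp(2*l) + 10*exp(l) + 6) + 8*exp(3*l) + 40*exp(2*l) + 48*exp(l) - 48)*exp(l)/(exp(3*l) + 5*exp(2*l) + 6*exp(l) - 6)^2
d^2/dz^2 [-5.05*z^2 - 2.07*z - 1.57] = -10.1000000000000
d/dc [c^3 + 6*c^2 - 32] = 3*c*(c + 4)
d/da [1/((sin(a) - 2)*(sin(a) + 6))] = -2*(sin(a) + 2)*cos(a)/((sin(a) - 2)^2*(sin(a) + 6)^2)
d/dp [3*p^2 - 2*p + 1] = 6*p - 2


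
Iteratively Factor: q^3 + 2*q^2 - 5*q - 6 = (q + 3)*(q^2 - q - 2) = (q + 1)*(q + 3)*(q - 2)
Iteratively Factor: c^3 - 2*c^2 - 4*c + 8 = (c - 2)*(c^2 - 4) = (c - 2)*(c + 2)*(c - 2)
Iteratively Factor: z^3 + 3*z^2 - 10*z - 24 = (z + 4)*(z^2 - z - 6) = (z + 2)*(z + 4)*(z - 3)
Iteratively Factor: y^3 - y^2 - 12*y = (y)*(y^2 - y - 12) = y*(y + 3)*(y - 4)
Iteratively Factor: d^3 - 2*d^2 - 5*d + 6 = (d - 3)*(d^2 + d - 2) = (d - 3)*(d - 1)*(d + 2)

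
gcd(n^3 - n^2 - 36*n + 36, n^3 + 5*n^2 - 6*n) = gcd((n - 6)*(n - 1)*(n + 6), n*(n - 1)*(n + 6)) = n^2 + 5*n - 6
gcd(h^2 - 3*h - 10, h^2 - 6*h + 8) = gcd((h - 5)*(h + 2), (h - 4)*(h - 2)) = 1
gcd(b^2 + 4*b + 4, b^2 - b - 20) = 1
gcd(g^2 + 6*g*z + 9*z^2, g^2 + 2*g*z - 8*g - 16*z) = 1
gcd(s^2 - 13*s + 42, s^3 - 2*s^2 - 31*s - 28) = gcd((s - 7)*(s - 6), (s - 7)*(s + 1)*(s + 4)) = s - 7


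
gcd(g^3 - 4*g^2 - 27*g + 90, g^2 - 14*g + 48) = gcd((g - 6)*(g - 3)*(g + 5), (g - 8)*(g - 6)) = g - 6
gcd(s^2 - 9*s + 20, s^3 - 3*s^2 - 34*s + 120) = s^2 - 9*s + 20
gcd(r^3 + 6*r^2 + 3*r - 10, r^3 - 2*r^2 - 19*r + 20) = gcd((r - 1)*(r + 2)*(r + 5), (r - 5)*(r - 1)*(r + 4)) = r - 1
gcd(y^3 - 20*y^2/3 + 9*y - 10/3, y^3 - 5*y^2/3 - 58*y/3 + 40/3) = y^2 - 17*y/3 + 10/3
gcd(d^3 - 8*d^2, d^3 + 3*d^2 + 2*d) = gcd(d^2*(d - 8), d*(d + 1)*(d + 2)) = d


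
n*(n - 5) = n^2 - 5*n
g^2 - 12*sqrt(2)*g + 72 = (g - 6*sqrt(2))^2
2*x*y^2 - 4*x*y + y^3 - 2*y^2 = y*(2*x + y)*(y - 2)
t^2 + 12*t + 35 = (t + 5)*(t + 7)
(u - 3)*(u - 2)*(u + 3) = u^3 - 2*u^2 - 9*u + 18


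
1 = 1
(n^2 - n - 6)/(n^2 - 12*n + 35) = (n^2 - n - 6)/(n^2 - 12*n + 35)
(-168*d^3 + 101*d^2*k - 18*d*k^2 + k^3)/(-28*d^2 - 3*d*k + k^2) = (24*d^2 - 11*d*k + k^2)/(4*d + k)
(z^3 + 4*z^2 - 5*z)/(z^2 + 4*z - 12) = z*(z^2 + 4*z - 5)/(z^2 + 4*z - 12)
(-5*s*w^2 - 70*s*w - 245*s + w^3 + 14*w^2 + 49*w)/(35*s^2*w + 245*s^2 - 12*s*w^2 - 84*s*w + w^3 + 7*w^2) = (-w - 7)/(7*s - w)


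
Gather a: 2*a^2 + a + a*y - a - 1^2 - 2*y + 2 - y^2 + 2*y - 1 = 2*a^2 + a*y - y^2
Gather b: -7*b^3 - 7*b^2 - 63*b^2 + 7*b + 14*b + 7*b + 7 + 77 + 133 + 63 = -7*b^3 - 70*b^2 + 28*b + 280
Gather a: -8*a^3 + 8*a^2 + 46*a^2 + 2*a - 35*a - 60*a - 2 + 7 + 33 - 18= -8*a^3 + 54*a^2 - 93*a + 20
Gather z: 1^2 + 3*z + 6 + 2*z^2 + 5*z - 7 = 2*z^2 + 8*z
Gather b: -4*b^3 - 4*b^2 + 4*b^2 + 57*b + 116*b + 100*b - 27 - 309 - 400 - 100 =-4*b^3 + 273*b - 836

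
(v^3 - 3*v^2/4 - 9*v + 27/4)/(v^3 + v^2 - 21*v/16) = 4*(v^2 - 9)/(v*(4*v + 7))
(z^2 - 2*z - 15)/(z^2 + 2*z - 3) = (z - 5)/(z - 1)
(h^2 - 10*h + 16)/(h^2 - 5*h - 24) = (h - 2)/(h + 3)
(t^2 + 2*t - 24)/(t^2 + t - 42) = (t^2 + 2*t - 24)/(t^2 + t - 42)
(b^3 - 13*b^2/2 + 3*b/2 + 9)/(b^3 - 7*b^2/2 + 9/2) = (b - 6)/(b - 3)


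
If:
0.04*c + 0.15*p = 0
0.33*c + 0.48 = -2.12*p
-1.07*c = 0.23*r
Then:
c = 2.04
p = -0.54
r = -9.49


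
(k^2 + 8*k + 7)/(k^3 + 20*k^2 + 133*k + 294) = (k + 1)/(k^2 + 13*k + 42)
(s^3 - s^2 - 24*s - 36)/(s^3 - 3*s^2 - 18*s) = (s + 2)/s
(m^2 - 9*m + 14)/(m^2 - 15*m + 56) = (m - 2)/(m - 8)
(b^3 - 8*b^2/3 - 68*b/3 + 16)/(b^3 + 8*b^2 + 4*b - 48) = (b^2 - 20*b/3 + 4)/(b^2 + 4*b - 12)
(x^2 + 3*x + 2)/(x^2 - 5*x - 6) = (x + 2)/(x - 6)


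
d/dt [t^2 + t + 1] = 2*t + 1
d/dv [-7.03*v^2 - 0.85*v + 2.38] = -14.06*v - 0.85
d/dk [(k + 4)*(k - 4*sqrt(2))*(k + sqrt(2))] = 3*k^2 - 6*sqrt(2)*k + 8*k - 12*sqrt(2) - 8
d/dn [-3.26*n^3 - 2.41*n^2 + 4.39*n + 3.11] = -9.78*n^2 - 4.82*n + 4.39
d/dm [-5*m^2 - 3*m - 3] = -10*m - 3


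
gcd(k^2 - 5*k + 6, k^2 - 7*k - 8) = 1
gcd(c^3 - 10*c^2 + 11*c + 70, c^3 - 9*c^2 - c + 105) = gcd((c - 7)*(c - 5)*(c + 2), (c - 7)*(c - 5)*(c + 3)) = c^2 - 12*c + 35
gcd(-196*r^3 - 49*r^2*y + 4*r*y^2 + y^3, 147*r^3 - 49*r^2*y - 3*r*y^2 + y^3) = -49*r^2 + y^2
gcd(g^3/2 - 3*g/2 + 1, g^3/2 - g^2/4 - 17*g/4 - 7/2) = g + 2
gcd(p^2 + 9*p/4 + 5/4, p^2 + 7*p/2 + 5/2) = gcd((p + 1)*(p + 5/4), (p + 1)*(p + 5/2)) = p + 1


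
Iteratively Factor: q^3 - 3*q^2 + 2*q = (q - 2)*(q^2 - q) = (q - 2)*(q - 1)*(q)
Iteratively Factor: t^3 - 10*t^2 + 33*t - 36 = (t - 4)*(t^2 - 6*t + 9) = (t - 4)*(t - 3)*(t - 3)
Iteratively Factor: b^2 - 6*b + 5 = (b - 5)*(b - 1)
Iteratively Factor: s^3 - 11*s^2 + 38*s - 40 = (s - 4)*(s^2 - 7*s + 10) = (s - 4)*(s - 2)*(s - 5)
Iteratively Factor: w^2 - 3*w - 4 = (w + 1)*(w - 4)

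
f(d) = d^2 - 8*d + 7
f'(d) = 2*d - 8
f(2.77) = -7.49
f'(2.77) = -2.46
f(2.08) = -5.31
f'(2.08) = -3.84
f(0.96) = 0.24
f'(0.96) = -6.08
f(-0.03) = 7.24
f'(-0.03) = -8.06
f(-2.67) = 35.49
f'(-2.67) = -13.34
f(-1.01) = 16.10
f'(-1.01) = -10.02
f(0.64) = 2.29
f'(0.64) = -6.72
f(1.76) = -3.98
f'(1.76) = -4.48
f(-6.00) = 91.00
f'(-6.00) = -20.00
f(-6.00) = 91.00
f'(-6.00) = -20.00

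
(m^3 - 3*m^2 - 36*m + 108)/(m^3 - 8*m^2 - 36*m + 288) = (m - 3)/(m - 8)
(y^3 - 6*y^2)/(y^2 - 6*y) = y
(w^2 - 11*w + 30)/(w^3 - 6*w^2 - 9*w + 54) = (w - 5)/(w^2 - 9)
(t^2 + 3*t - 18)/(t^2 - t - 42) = (t - 3)/(t - 7)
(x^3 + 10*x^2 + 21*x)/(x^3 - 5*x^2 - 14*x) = (x^2 + 10*x + 21)/(x^2 - 5*x - 14)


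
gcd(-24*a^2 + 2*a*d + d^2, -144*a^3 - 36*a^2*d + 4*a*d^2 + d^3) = 6*a + d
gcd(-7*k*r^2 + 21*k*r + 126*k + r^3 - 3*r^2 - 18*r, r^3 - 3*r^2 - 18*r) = r^2 - 3*r - 18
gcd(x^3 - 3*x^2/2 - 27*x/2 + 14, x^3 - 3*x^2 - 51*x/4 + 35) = x^2 - x/2 - 14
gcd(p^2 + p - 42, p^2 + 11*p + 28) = p + 7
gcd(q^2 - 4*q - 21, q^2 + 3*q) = q + 3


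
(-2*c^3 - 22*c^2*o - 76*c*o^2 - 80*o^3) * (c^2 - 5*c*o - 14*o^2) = -2*c^5 - 12*c^4*o + 62*c^3*o^2 + 608*c^2*o^3 + 1464*c*o^4 + 1120*o^5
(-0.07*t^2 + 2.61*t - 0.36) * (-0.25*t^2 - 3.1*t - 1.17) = 0.0175*t^4 - 0.4355*t^3 - 7.9191*t^2 - 1.9377*t + 0.4212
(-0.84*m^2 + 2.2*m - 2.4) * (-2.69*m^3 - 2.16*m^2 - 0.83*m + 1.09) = 2.2596*m^5 - 4.1036*m^4 + 2.4012*m^3 + 2.4424*m^2 + 4.39*m - 2.616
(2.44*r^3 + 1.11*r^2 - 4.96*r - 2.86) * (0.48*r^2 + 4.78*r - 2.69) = 1.1712*r^5 + 12.196*r^4 - 3.6386*r^3 - 28.0675*r^2 - 0.3284*r + 7.6934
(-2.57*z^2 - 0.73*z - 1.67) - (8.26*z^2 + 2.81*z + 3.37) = -10.83*z^2 - 3.54*z - 5.04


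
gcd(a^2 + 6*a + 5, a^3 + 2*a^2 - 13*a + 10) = a + 5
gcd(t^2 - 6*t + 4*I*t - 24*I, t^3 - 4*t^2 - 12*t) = t - 6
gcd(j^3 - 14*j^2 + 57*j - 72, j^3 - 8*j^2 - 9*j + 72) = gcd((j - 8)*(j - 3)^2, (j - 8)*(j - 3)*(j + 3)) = j^2 - 11*j + 24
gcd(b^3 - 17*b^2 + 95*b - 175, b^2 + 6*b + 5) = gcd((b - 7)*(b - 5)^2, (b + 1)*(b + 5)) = 1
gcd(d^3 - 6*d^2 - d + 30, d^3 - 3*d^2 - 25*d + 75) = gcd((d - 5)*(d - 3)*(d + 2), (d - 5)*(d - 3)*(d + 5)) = d^2 - 8*d + 15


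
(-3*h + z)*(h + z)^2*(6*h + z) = -18*h^4 - 33*h^3*z - 11*h^2*z^2 + 5*h*z^3 + z^4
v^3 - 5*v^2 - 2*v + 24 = (v - 4)*(v - 3)*(v + 2)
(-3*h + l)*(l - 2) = -3*h*l + 6*h + l^2 - 2*l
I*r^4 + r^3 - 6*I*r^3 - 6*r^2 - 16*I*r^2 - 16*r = r*(r - 8)*(r + 2)*(I*r + 1)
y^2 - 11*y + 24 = (y - 8)*(y - 3)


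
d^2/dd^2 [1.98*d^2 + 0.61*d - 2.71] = 3.96000000000000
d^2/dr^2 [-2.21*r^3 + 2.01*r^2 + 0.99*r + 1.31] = 4.02 - 13.26*r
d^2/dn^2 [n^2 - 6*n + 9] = 2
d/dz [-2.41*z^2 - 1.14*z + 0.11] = -4.82*z - 1.14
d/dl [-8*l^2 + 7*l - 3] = 7 - 16*l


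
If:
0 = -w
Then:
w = 0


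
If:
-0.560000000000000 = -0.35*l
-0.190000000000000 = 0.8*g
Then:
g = -0.24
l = 1.60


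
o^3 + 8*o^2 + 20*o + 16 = (o + 2)^2*(o + 4)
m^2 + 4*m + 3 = (m + 1)*(m + 3)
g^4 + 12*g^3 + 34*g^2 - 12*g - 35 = (g - 1)*(g + 1)*(g + 5)*(g + 7)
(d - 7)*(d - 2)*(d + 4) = d^3 - 5*d^2 - 22*d + 56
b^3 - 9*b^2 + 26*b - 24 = (b - 4)*(b - 3)*(b - 2)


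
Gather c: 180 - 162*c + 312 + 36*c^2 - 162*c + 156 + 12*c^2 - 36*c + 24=48*c^2 - 360*c + 672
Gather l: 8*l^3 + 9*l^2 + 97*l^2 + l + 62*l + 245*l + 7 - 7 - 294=8*l^3 + 106*l^2 + 308*l - 294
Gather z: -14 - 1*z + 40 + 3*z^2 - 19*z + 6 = 3*z^2 - 20*z + 32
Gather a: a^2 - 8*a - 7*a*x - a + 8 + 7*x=a^2 + a*(-7*x - 9) + 7*x + 8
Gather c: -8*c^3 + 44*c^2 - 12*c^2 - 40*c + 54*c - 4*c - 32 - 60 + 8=-8*c^3 + 32*c^2 + 10*c - 84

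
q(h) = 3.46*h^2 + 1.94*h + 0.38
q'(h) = 6.92*h + 1.94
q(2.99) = 37.11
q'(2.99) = 22.63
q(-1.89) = 9.07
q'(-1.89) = -11.14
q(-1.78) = 7.89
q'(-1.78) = -10.38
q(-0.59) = 0.44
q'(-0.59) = -2.14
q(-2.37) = 15.22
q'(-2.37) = -14.46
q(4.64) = 83.87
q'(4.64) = 34.05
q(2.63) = 29.41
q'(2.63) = 20.14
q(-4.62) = 65.27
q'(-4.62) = -30.03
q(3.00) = 37.34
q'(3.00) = 22.70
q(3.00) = 37.34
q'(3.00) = 22.70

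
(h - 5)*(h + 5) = h^2 - 25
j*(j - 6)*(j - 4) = j^3 - 10*j^2 + 24*j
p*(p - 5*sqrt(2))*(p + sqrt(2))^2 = p^4 - 3*sqrt(2)*p^3 - 18*p^2 - 10*sqrt(2)*p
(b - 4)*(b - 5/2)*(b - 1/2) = b^3 - 7*b^2 + 53*b/4 - 5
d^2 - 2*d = d*(d - 2)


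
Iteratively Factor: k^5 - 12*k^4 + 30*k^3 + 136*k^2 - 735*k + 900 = (k - 3)*(k^4 - 9*k^3 + 3*k^2 + 145*k - 300) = (k - 3)*(k + 4)*(k^3 - 13*k^2 + 55*k - 75) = (k - 3)^2*(k + 4)*(k^2 - 10*k + 25) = (k - 5)*(k - 3)^2*(k + 4)*(k - 5)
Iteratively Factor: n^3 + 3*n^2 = (n)*(n^2 + 3*n) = n*(n + 3)*(n)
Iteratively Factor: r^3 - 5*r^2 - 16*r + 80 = (r + 4)*(r^2 - 9*r + 20) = (r - 4)*(r + 4)*(r - 5)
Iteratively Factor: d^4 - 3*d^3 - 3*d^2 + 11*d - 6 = (d - 1)*(d^3 - 2*d^2 - 5*d + 6) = (d - 1)*(d + 2)*(d^2 - 4*d + 3) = (d - 3)*(d - 1)*(d + 2)*(d - 1)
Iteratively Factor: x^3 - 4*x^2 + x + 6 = (x - 3)*(x^2 - x - 2) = (x - 3)*(x + 1)*(x - 2)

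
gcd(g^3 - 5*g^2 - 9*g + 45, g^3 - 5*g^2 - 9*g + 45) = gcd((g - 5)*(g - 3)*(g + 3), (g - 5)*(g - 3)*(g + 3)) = g^3 - 5*g^2 - 9*g + 45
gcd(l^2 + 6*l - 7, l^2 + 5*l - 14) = l + 7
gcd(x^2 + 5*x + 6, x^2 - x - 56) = 1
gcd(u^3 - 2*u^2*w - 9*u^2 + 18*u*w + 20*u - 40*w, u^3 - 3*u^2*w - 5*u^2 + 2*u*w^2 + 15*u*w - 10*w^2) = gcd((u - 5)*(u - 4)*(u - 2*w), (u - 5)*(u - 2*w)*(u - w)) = u^2 - 2*u*w - 5*u + 10*w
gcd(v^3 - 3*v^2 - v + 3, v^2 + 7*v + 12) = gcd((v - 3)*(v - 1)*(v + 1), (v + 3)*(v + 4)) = 1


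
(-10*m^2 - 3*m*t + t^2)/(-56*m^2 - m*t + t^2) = (10*m^2 + 3*m*t - t^2)/(56*m^2 + m*t - t^2)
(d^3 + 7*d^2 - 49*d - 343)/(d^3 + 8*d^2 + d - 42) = (d^2 - 49)/(d^2 + d - 6)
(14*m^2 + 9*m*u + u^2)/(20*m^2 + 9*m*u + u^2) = (14*m^2 + 9*m*u + u^2)/(20*m^2 + 9*m*u + u^2)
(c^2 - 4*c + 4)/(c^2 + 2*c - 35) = (c^2 - 4*c + 4)/(c^2 + 2*c - 35)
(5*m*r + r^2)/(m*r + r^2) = (5*m + r)/(m + r)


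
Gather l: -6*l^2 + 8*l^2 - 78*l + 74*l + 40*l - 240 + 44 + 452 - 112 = 2*l^2 + 36*l + 144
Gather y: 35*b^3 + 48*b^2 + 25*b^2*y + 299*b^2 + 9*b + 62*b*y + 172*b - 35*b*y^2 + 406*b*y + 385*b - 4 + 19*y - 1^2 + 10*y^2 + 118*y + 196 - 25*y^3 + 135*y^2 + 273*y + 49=35*b^3 + 347*b^2 + 566*b - 25*y^3 + y^2*(145 - 35*b) + y*(25*b^2 + 468*b + 410) + 240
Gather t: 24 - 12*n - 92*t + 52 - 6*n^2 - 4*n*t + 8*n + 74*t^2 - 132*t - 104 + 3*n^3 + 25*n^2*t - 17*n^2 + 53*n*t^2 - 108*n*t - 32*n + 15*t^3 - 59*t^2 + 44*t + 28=3*n^3 - 23*n^2 - 36*n + 15*t^3 + t^2*(53*n + 15) + t*(25*n^2 - 112*n - 180)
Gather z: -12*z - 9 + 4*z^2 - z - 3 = 4*z^2 - 13*z - 12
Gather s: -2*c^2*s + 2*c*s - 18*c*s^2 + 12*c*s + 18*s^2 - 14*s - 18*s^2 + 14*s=-18*c*s^2 + s*(-2*c^2 + 14*c)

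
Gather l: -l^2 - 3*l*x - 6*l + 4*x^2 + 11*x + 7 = -l^2 + l*(-3*x - 6) + 4*x^2 + 11*x + 7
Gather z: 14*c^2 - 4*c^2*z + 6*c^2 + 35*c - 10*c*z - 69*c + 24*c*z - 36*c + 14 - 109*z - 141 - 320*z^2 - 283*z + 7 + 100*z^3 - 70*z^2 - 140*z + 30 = 20*c^2 - 70*c + 100*z^3 - 390*z^2 + z*(-4*c^2 + 14*c - 532) - 90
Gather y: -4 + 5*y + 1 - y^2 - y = -y^2 + 4*y - 3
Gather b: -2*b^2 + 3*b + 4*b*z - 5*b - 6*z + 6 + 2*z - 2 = -2*b^2 + b*(4*z - 2) - 4*z + 4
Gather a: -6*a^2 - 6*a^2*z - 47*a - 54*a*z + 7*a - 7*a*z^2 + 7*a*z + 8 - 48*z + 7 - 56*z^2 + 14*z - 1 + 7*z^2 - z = a^2*(-6*z - 6) + a*(-7*z^2 - 47*z - 40) - 49*z^2 - 35*z + 14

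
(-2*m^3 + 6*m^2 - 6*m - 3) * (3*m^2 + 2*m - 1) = -6*m^5 + 14*m^4 - 4*m^3 - 27*m^2 + 3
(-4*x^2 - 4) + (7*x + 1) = -4*x^2 + 7*x - 3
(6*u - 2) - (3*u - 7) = 3*u + 5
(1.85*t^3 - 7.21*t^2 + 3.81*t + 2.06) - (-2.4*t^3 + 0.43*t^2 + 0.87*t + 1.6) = 4.25*t^3 - 7.64*t^2 + 2.94*t + 0.46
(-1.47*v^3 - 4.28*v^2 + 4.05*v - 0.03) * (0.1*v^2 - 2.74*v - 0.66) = -0.147*v^5 + 3.5998*v^4 + 13.1024*v^3 - 8.2752*v^2 - 2.5908*v + 0.0198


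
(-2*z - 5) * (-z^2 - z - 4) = 2*z^3 + 7*z^2 + 13*z + 20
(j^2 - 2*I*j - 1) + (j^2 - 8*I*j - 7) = 2*j^2 - 10*I*j - 8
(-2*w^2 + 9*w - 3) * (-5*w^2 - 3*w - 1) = 10*w^4 - 39*w^3 - 10*w^2 + 3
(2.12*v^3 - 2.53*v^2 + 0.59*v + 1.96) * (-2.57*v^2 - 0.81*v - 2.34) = -5.4484*v^5 + 4.7849*v^4 - 4.4278*v^3 + 0.4051*v^2 - 2.9682*v - 4.5864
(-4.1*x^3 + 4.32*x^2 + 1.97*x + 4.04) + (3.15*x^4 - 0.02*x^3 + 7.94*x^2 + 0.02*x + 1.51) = 3.15*x^4 - 4.12*x^3 + 12.26*x^2 + 1.99*x + 5.55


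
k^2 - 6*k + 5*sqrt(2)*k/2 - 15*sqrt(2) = (k - 6)*(k + 5*sqrt(2)/2)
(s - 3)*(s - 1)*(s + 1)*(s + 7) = s^4 + 4*s^3 - 22*s^2 - 4*s + 21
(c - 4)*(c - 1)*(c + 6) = c^3 + c^2 - 26*c + 24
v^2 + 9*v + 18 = (v + 3)*(v + 6)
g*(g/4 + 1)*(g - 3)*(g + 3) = g^4/4 + g^3 - 9*g^2/4 - 9*g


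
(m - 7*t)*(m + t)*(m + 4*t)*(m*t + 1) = m^4*t - 2*m^3*t^2 + m^3 - 31*m^2*t^3 - 2*m^2*t - 28*m*t^4 - 31*m*t^2 - 28*t^3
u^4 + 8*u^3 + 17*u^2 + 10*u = u*(u + 1)*(u + 2)*(u + 5)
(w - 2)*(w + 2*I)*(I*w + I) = I*w^3 - 2*w^2 - I*w^2 + 2*w - 2*I*w + 4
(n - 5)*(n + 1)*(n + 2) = n^3 - 2*n^2 - 13*n - 10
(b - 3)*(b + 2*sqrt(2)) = b^2 - 3*b + 2*sqrt(2)*b - 6*sqrt(2)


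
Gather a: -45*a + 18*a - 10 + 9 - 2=-27*a - 3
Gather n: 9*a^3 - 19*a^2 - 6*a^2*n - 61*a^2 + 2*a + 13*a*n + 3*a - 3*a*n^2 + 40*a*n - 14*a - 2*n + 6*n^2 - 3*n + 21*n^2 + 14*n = 9*a^3 - 80*a^2 - 9*a + n^2*(27 - 3*a) + n*(-6*a^2 + 53*a + 9)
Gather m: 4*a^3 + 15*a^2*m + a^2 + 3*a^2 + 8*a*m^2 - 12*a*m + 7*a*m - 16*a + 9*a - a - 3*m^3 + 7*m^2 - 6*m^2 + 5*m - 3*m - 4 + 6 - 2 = 4*a^3 + 4*a^2 - 8*a - 3*m^3 + m^2*(8*a + 1) + m*(15*a^2 - 5*a + 2)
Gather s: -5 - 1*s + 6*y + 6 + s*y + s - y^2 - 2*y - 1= s*y - y^2 + 4*y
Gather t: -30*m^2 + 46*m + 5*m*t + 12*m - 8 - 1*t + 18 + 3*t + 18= -30*m^2 + 58*m + t*(5*m + 2) + 28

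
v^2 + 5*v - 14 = (v - 2)*(v + 7)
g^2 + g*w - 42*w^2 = (g - 6*w)*(g + 7*w)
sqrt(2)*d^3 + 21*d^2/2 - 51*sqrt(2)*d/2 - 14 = (d - 2*sqrt(2))*(d + 7*sqrt(2))*(sqrt(2)*d + 1/2)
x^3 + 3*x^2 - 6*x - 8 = (x - 2)*(x + 1)*(x + 4)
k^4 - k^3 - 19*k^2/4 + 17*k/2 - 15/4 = (k - 3/2)*(k - 1)^2*(k + 5/2)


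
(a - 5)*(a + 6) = a^2 + a - 30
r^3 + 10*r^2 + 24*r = r*(r + 4)*(r + 6)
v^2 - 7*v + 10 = (v - 5)*(v - 2)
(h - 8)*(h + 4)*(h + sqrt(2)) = h^3 - 4*h^2 + sqrt(2)*h^2 - 32*h - 4*sqrt(2)*h - 32*sqrt(2)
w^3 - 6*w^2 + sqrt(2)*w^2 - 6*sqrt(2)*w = w*(w - 6)*(w + sqrt(2))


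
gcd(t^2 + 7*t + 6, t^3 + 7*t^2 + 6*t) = t^2 + 7*t + 6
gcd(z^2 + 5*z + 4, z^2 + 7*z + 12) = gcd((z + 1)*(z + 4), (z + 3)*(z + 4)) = z + 4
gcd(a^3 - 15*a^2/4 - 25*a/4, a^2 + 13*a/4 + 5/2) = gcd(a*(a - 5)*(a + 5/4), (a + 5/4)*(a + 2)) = a + 5/4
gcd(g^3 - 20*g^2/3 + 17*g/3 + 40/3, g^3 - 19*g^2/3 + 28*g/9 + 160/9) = g^2 - 23*g/3 + 40/3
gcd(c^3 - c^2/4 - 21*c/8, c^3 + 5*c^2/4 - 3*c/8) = c^2 + 3*c/2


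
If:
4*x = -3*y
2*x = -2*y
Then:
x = 0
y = 0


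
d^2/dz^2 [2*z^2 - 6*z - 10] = 4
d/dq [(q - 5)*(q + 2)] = 2*q - 3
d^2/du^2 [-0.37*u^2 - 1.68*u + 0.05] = -0.740000000000000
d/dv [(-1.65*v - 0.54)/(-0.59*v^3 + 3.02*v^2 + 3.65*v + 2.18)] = (-1.947*v^3 + 4.0272*v^2 + 3.2616*v - 1.626)/(0.3481*v^6 - 3.5636*v^5 + 4.8134*v^4 + 19.4736*v^3 + 26.4897*v^2 + 15.914*v + 4.7524)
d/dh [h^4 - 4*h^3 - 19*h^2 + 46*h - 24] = 4*h^3 - 12*h^2 - 38*h + 46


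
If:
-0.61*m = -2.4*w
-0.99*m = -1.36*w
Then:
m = 0.00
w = 0.00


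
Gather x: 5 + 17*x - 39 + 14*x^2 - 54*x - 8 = 14*x^2 - 37*x - 42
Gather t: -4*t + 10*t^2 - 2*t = 10*t^2 - 6*t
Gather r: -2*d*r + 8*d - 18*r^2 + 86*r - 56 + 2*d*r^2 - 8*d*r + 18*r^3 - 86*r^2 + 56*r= 8*d + 18*r^3 + r^2*(2*d - 104) + r*(142 - 10*d) - 56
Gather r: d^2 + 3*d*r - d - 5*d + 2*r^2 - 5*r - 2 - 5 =d^2 - 6*d + 2*r^2 + r*(3*d - 5) - 7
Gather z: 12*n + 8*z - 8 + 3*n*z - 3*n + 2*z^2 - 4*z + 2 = 9*n + 2*z^2 + z*(3*n + 4) - 6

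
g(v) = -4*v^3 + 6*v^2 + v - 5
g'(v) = -12*v^2 + 12*v + 1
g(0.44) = -3.74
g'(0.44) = 3.96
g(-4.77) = 560.87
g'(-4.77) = -329.27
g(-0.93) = 2.48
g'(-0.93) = -20.54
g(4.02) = -163.88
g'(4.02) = -144.68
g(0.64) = -2.95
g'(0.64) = 3.76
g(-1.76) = 33.63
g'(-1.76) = -57.29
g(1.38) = -2.71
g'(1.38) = -5.29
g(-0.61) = -2.47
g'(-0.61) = -10.79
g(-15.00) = 14830.00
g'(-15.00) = -2879.00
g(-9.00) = 3388.00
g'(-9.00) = -1079.00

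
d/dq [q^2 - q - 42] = 2*q - 1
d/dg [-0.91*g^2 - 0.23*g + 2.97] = -1.82*g - 0.23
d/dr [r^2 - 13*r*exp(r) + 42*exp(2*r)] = -13*r*exp(r) + 2*r + 84*exp(2*r) - 13*exp(r)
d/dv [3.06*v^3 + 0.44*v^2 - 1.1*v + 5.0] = 9.18*v^2 + 0.88*v - 1.1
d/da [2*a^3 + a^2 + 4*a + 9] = 6*a^2 + 2*a + 4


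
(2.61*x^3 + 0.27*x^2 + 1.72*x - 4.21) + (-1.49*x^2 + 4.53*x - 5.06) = 2.61*x^3 - 1.22*x^2 + 6.25*x - 9.27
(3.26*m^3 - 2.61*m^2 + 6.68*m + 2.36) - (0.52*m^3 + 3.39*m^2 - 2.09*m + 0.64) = 2.74*m^3 - 6.0*m^2 + 8.77*m + 1.72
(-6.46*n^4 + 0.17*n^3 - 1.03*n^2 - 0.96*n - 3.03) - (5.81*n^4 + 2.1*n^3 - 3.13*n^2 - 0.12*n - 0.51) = -12.27*n^4 - 1.93*n^3 + 2.1*n^2 - 0.84*n - 2.52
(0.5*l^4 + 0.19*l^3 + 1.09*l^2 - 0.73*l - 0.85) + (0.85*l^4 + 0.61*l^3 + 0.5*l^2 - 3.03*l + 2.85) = 1.35*l^4 + 0.8*l^3 + 1.59*l^2 - 3.76*l + 2.0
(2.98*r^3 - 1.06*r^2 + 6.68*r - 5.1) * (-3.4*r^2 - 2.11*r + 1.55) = -10.132*r^5 - 2.6838*r^4 - 15.8564*r^3 + 1.6022*r^2 + 21.115*r - 7.905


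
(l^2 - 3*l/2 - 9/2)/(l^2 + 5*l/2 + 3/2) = (l - 3)/(l + 1)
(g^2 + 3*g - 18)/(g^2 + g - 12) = (g + 6)/(g + 4)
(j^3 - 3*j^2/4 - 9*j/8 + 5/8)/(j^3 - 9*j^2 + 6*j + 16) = (8*j^2 - 14*j + 5)/(8*(j^2 - 10*j + 16))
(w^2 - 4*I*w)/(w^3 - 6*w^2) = (w - 4*I)/(w*(w - 6))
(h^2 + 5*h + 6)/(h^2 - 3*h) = (h^2 + 5*h + 6)/(h*(h - 3))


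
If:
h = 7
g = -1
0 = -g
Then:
No Solution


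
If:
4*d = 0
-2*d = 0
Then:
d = 0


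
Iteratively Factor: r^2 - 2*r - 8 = (r + 2)*(r - 4)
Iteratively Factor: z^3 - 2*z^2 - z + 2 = (z - 2)*(z^2 - 1) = (z - 2)*(z - 1)*(z + 1)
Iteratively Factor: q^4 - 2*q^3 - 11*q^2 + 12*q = (q)*(q^3 - 2*q^2 - 11*q + 12) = q*(q + 3)*(q^2 - 5*q + 4) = q*(q - 4)*(q + 3)*(q - 1)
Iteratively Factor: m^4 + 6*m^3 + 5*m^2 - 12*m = (m - 1)*(m^3 + 7*m^2 + 12*m) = m*(m - 1)*(m^2 + 7*m + 12) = m*(m - 1)*(m + 3)*(m + 4)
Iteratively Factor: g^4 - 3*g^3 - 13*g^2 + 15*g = (g - 1)*(g^3 - 2*g^2 - 15*g) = (g - 5)*(g - 1)*(g^2 + 3*g) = (g - 5)*(g - 1)*(g + 3)*(g)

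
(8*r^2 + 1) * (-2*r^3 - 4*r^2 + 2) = -16*r^5 - 32*r^4 - 2*r^3 + 12*r^2 + 2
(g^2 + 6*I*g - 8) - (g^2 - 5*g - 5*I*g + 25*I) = 5*g + 11*I*g - 8 - 25*I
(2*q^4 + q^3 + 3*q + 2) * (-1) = -2*q^4 - q^3 - 3*q - 2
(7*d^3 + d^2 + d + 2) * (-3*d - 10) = -21*d^4 - 73*d^3 - 13*d^2 - 16*d - 20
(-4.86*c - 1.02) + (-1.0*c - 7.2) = -5.86*c - 8.22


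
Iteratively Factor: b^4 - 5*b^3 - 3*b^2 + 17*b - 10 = (b + 2)*(b^3 - 7*b^2 + 11*b - 5) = (b - 1)*(b + 2)*(b^2 - 6*b + 5) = (b - 5)*(b - 1)*(b + 2)*(b - 1)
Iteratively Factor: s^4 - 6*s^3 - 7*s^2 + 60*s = (s - 5)*(s^3 - s^2 - 12*s) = s*(s - 5)*(s^2 - s - 12) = s*(s - 5)*(s - 4)*(s + 3)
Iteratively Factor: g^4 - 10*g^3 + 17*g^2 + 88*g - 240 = (g - 5)*(g^3 - 5*g^2 - 8*g + 48) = (g - 5)*(g + 3)*(g^2 - 8*g + 16) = (g - 5)*(g - 4)*(g + 3)*(g - 4)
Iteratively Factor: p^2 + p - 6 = (p - 2)*(p + 3)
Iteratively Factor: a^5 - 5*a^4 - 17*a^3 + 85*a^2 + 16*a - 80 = (a - 1)*(a^4 - 4*a^3 - 21*a^2 + 64*a + 80) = (a - 5)*(a - 1)*(a^3 + a^2 - 16*a - 16) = (a - 5)*(a - 4)*(a - 1)*(a^2 + 5*a + 4) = (a - 5)*(a - 4)*(a - 1)*(a + 1)*(a + 4)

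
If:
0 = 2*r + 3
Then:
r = -3/2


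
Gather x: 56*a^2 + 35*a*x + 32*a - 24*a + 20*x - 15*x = 56*a^2 + 8*a + x*(35*a + 5)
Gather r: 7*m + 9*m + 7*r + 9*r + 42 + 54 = 16*m + 16*r + 96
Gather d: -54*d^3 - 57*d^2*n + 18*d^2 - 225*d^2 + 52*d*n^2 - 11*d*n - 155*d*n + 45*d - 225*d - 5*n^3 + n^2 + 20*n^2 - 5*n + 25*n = -54*d^3 + d^2*(-57*n - 207) + d*(52*n^2 - 166*n - 180) - 5*n^3 + 21*n^2 + 20*n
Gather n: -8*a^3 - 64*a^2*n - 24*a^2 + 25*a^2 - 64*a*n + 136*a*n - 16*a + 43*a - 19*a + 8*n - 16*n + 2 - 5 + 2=-8*a^3 + a^2 + 8*a + n*(-64*a^2 + 72*a - 8) - 1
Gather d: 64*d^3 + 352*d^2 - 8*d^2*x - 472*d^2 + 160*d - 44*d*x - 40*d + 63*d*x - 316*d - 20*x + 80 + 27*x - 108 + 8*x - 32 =64*d^3 + d^2*(-8*x - 120) + d*(19*x - 196) + 15*x - 60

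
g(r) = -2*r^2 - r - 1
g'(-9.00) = 35.00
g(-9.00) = -154.00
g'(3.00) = -13.00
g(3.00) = -22.00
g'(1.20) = -5.80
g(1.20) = -5.08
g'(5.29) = -22.16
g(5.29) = -62.26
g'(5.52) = -23.08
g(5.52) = -67.46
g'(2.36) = -10.44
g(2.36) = -14.50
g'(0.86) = -4.44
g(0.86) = -3.34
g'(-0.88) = 2.52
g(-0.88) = -1.67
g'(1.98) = -8.92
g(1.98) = -10.82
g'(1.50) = -7.00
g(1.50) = -7.00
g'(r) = -4*r - 1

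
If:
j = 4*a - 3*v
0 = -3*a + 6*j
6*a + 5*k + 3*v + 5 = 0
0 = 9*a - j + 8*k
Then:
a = -80/67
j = -40/67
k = 85/67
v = -280/201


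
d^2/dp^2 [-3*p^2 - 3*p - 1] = -6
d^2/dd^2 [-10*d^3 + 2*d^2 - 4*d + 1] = 4 - 60*d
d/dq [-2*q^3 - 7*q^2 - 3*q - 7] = -6*q^2 - 14*q - 3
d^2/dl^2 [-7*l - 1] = 0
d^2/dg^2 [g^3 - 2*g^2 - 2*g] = 6*g - 4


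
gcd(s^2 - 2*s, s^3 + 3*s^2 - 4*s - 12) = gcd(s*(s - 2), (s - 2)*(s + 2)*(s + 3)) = s - 2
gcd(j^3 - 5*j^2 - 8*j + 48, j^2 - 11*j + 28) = j - 4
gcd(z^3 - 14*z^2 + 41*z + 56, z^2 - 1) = z + 1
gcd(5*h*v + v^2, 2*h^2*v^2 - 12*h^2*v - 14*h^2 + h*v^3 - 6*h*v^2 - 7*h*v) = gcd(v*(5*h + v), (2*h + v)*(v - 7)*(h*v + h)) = 1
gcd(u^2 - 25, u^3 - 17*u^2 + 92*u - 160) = u - 5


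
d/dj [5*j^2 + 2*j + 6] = 10*j + 2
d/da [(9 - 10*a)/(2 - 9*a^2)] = 2*(-45*a^2 + 81*a - 10)/(81*a^4 - 36*a^2 + 4)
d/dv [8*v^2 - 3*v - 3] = 16*v - 3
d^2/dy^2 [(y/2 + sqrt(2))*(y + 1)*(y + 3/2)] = 3*y + 5/2 + 2*sqrt(2)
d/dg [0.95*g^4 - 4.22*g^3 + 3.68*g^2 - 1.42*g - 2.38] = 3.8*g^3 - 12.66*g^2 + 7.36*g - 1.42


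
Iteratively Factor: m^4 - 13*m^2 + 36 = (m - 3)*(m^3 + 3*m^2 - 4*m - 12) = (m - 3)*(m + 3)*(m^2 - 4) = (m - 3)*(m - 2)*(m + 3)*(m + 2)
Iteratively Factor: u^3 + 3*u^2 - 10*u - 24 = (u + 4)*(u^2 - u - 6) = (u + 2)*(u + 4)*(u - 3)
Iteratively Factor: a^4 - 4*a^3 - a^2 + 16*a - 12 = (a + 2)*(a^3 - 6*a^2 + 11*a - 6) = (a - 1)*(a + 2)*(a^2 - 5*a + 6) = (a - 3)*(a - 1)*(a + 2)*(a - 2)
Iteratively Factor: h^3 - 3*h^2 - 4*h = (h + 1)*(h^2 - 4*h) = h*(h + 1)*(h - 4)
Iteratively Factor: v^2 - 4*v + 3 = (v - 1)*(v - 3)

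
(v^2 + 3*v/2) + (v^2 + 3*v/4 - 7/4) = 2*v^2 + 9*v/4 - 7/4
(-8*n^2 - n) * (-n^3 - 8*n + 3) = 8*n^5 + n^4 + 64*n^3 - 16*n^2 - 3*n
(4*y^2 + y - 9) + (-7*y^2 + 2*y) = -3*y^2 + 3*y - 9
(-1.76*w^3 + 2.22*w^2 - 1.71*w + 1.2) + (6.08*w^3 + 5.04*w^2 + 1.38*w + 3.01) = 4.32*w^3 + 7.26*w^2 - 0.33*w + 4.21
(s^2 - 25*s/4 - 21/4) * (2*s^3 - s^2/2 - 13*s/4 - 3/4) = 2*s^5 - 13*s^4 - 85*s^3/8 + 355*s^2/16 + 87*s/4 + 63/16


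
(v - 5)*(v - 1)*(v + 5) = v^3 - v^2 - 25*v + 25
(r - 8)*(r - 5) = r^2 - 13*r + 40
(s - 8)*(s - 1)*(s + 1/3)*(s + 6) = s^4 - 8*s^3/3 - 47*s^2 + 98*s/3 + 16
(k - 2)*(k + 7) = k^2 + 5*k - 14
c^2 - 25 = (c - 5)*(c + 5)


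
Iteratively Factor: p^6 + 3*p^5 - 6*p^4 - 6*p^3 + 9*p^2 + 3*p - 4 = (p + 1)*(p^5 + 2*p^4 - 8*p^3 + 2*p^2 + 7*p - 4) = (p - 1)*(p + 1)*(p^4 + 3*p^3 - 5*p^2 - 3*p + 4) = (p - 1)*(p + 1)^2*(p^3 + 2*p^2 - 7*p + 4) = (p - 1)^2*(p + 1)^2*(p^2 + 3*p - 4) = (p - 1)^3*(p + 1)^2*(p + 4)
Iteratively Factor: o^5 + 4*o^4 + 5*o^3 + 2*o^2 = (o + 1)*(o^4 + 3*o^3 + 2*o^2) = (o + 1)*(o + 2)*(o^3 + o^2) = o*(o + 1)*(o + 2)*(o^2 + o) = o^2*(o + 1)*(o + 2)*(o + 1)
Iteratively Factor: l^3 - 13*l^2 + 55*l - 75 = (l - 5)*(l^2 - 8*l + 15) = (l - 5)*(l - 3)*(l - 5)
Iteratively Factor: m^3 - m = (m)*(m^2 - 1) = m*(m + 1)*(m - 1)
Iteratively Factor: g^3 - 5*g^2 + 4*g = (g - 4)*(g^2 - g) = g*(g - 4)*(g - 1)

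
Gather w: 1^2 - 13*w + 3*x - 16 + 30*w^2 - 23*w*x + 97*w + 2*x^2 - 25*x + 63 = 30*w^2 + w*(84 - 23*x) + 2*x^2 - 22*x + 48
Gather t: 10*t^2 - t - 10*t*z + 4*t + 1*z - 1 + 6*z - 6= 10*t^2 + t*(3 - 10*z) + 7*z - 7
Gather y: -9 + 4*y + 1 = 4*y - 8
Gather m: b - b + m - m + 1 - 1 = 0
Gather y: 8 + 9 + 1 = 18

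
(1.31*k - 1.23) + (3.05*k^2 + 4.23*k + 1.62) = 3.05*k^2 + 5.54*k + 0.39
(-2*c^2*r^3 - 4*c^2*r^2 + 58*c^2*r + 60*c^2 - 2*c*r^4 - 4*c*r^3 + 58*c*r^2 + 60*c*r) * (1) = -2*c^2*r^3 - 4*c^2*r^2 + 58*c^2*r + 60*c^2 - 2*c*r^4 - 4*c*r^3 + 58*c*r^2 + 60*c*r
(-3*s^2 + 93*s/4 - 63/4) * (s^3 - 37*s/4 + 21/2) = -3*s^5 + 93*s^4/4 + 12*s^3 - 3945*s^2/16 + 6237*s/16 - 1323/8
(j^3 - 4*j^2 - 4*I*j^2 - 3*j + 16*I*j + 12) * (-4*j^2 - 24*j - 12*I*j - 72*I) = -4*j^5 - 8*j^4 + 4*I*j^4 + 60*j^3 + 8*I*j^3 - 72*j^2 - 60*I*j^2 + 864*j + 72*I*j - 864*I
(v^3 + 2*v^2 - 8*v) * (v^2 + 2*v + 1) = v^5 + 4*v^4 - 3*v^3 - 14*v^2 - 8*v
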